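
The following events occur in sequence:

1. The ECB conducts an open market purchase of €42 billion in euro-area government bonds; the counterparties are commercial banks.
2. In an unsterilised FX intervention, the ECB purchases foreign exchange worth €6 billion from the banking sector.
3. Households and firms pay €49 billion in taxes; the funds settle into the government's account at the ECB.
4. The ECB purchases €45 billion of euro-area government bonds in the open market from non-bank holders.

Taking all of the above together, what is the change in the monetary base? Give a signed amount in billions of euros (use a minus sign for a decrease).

OMO purchase (from banks) €42 billion: ECB balance sheet expands → +€42B.
FX purchase €6 billion: ECB balance sheet expands → +€6B.
Government account inflow €49 billion: reserves shift to a non-base liability → −€49B.
Asset purchase (from non-banks) €45 billion: ECB balance sheet expands → +€45B.
Net: 42 + 6 − 49 + 45 = +€44 billion.

+€44 billion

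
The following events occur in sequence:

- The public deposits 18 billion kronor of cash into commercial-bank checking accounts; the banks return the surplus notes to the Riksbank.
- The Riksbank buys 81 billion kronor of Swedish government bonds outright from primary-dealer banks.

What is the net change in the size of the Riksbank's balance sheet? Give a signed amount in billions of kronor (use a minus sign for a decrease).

Currency deposit 18 billion kronor: only the composition of liabilities changes → 0.
OMO purchase (from banks) 81 billion kronor: a Riksbank asset is acquired → +81B.
Net: 0 + 81 = +81 billion.

+81 billion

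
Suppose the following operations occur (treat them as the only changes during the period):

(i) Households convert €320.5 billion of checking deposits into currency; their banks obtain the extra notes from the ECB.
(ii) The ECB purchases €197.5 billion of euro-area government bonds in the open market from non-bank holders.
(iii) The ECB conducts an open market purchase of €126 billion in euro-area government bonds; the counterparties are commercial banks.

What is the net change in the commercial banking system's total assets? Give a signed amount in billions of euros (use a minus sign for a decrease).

-€123 billion

Currency withdrawal €320.5 billion: bank balance sheets shrink → −€320.5B.
Asset purchase (from non-banks) €197.5 billion: bank balance sheets expand → +€197.5B.
OMO purchase (from banks) €126 billion: just an asset swap on bank balance sheets → 0.
Net: −320.5 + 197.5 + 0 = -€123 billion.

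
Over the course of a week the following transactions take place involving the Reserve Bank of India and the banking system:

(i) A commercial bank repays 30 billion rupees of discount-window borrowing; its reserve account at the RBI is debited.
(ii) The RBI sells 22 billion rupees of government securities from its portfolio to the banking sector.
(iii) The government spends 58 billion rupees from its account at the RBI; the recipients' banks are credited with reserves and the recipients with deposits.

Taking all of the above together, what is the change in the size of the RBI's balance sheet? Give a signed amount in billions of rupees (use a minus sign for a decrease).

RBI balance sheet:
  Assets:      Securities −22B, Loans to banks −30B
  Liabilities: Bank reserves +6B, Government deposits −58B
Change in total RBI assets = -52 billion.

-52 billion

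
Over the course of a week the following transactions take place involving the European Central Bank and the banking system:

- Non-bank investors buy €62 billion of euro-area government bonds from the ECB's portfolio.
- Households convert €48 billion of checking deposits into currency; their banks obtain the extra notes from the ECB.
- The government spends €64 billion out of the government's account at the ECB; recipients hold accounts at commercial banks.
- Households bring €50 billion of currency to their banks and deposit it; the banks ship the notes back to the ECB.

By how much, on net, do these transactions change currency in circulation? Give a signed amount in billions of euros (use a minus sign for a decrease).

Asset sale (to non-banks) €62 billion: no currency enters or leaves circulation → 0.
Currency withdrawal €48 billion: notes leave the central bank → +€48B.
Government spending €64 billion: no currency enters or leaves circulation → 0.
Currency deposit €50 billion: notes return to the central bank → −€50B.
Net: 0 + 48 + 0 − 50 = -€2 billion.

-€2 billion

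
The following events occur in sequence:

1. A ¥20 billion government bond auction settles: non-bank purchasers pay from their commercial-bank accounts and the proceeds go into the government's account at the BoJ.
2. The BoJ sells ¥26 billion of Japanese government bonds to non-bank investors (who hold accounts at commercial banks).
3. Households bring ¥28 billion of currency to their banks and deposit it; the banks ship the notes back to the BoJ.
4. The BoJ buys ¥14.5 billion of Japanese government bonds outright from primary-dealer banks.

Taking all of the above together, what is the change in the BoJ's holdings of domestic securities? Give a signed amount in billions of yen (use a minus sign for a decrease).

Government account inflow ¥20 billion: the BoJ's securities portfolio is untouched → 0.
Asset sale (to non-banks) ¥26 billion: securities removed from the BoJ's portfolio → −¥26B.
Currency deposit ¥28 billion: the BoJ's securities portfolio is untouched → 0.
OMO purchase (from banks) ¥14.5 billion: securities added to the BoJ's portfolio → +¥14.5B.
Net: 0 − 26 + 0 + 14.5 = -¥11.5 billion.

-¥11.5 billion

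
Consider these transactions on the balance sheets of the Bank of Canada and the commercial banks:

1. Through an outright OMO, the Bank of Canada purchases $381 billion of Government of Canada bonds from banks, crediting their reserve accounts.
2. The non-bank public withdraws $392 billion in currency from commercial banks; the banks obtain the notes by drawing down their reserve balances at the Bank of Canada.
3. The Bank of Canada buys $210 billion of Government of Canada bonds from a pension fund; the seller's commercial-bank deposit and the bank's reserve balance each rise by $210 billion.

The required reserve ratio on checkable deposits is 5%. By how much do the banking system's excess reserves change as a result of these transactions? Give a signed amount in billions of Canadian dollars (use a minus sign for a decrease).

+$208.1 billion

OMO purchase (from banks) $381 billion: reserves +$381B, deposits 0.
Currency withdrawal $392 billion: reserves −$392B, deposits −$392B.
Asset purchase (from non-banks) $210 billion: reserves +$210B, deposits +$210B.
Totals: Δreserves = +$199B, Δdeposits = −$182B.
Δrequired reserves = 5% × −$182B = −$9.1B.
Δexcess reserves = Δreserves − Δrequired = +$199B − (−$9.1B) = +$208.1 billion.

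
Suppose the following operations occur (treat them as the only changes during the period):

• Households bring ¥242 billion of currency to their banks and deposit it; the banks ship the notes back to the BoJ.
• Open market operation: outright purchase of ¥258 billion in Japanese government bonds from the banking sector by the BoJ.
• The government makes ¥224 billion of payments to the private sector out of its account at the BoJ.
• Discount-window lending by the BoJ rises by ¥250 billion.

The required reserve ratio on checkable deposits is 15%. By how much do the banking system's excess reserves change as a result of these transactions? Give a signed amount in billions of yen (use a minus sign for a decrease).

+¥904.1 billion

Currency deposit ¥242 billion: reserves +¥242B, deposits +¥242B.
OMO purchase (from banks) ¥258 billion: reserves +¥258B, deposits 0.
Government spending ¥224 billion: reserves +¥224B, deposits +¥224B.
Discount-window loan ¥250 billion: reserves +¥250B, deposits 0.
Totals: Δreserves = +¥974B, Δdeposits = +¥466B.
Δrequired reserves = 15% × +¥466B = +¥69.9B.
Δexcess reserves = Δreserves − Δrequired = +¥974B − (+¥69.9B) = +¥904.1 billion.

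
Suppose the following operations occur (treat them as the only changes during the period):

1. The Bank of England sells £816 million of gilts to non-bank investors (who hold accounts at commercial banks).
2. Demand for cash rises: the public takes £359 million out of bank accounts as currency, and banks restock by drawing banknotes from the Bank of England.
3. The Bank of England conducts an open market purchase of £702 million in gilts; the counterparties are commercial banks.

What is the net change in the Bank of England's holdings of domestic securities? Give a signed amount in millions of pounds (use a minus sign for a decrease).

-£114 million

Asset sale (to non-banks) £816 million: securities removed from the Bank of England's portfolio → −£816M.
Currency withdrawal £359 million: the Bank of England's securities portfolio is untouched → 0.
OMO purchase (from banks) £702 million: securities added to the Bank of England's portfolio → +£702M.
Net: −816 + 0 + 702 = -£114 million.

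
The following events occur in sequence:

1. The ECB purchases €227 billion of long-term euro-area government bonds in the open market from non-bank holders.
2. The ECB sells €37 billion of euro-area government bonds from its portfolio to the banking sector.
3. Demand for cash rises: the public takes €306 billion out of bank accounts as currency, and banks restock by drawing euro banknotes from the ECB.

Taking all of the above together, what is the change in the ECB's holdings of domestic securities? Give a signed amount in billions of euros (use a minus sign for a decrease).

+€190 billion

Asset purchase (from non-banks) €227 billion: securities added to the ECB's portfolio → +€227B.
OMO sale (to banks) €37 billion: securities removed from the ECB's portfolio → −€37B.
Currency withdrawal €306 billion: the ECB's securities portfolio is untouched → 0.
Net: 227 − 37 + 0 = +€190 billion.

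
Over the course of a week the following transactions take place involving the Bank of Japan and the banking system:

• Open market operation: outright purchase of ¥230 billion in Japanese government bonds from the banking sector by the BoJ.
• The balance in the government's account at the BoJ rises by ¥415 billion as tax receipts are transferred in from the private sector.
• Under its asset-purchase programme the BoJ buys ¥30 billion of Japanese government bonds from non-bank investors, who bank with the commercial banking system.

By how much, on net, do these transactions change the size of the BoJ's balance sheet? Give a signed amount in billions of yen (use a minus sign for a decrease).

+¥260 billion

OMO purchase (from banks) ¥230 billion: a BoJ asset is acquired → +¥230B.
Government account inflow ¥415 billion: only the composition of liabilities changes → 0.
Asset purchase (from non-banks) ¥30 billion: a BoJ asset is acquired → +¥30B.
Net: 230 + 0 + 30 = +¥260 billion.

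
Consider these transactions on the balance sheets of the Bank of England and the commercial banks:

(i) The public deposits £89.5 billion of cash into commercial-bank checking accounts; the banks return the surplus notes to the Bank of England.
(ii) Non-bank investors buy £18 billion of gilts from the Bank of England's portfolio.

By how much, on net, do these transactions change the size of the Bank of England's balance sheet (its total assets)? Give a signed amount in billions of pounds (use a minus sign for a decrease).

-£18 billion

Currency deposit £89.5 billion: only the composition of liabilities changes → 0.
Asset sale (to non-banks) £18 billion: a Bank of England asset is shed → −£18B.
Net: 0 − 18 = -£18 billion.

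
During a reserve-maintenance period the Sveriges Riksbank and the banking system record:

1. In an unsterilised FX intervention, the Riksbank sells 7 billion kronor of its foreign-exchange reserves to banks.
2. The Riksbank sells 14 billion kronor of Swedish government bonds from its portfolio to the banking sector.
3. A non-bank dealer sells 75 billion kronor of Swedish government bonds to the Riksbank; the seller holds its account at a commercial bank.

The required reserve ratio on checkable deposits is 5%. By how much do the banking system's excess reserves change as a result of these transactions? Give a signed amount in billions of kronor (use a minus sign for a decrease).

FX sale 7 billion kronor: reserves −7B, deposits 0.
OMO sale (to banks) 14 billion kronor: reserves −14B, deposits 0.
Asset purchase (from non-banks) 75 billion kronor: reserves +75B, deposits +75B.
Totals: Δreserves = +54B, Δdeposits = +75B.
Δrequired reserves = 5% × +75B = +3.75B.
Δexcess reserves = Δreserves − Δrequired = +54B − (+3.75B) = +50.25 billion.

+50.25 billion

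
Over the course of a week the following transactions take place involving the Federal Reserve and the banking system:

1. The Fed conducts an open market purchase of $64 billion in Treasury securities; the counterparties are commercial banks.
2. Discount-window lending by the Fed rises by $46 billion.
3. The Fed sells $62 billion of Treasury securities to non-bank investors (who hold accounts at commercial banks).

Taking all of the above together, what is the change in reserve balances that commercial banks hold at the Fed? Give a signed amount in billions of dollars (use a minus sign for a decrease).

+$48 billion

Fed balance sheet:
  Assets:      Securities +$2B, Loans to banks +$46B
  Liabilities: Bank reserves +$48B
So the change in reserve balances that commercial banks hold at the Fed is +$48 billion.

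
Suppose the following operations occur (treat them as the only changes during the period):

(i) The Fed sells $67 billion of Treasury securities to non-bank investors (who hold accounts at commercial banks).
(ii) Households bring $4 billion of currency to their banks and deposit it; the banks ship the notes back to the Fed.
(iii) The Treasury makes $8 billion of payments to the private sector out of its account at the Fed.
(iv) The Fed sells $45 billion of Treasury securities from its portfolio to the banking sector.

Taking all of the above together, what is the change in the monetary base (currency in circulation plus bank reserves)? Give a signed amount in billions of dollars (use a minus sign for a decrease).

-$104 billion

Asset sale (to non-banks) $67 billion: Fed balance sheet contracts → −$67B.
Currency deposit $4 billion: just a shift between currency and reserves — both are base money → 0.
Government spending $8 billion: a non-base liability converts back to reserves → +$8B.
OMO sale (to banks) $45 billion: Fed balance sheet contracts → −$45B.
Net: −67 + 0 + 8 − 45 = -$104 billion.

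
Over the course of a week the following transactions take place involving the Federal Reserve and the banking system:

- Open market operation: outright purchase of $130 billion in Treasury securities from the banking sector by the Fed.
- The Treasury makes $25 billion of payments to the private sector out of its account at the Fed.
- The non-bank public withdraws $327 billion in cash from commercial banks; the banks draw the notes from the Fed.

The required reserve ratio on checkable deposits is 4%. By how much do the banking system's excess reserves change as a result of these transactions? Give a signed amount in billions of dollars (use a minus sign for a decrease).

-$159.92 billion

OMO purchase (from banks) $130 billion: reserves +$130B, deposits 0.
Government spending $25 billion: reserves +$25B, deposits +$25B.
Currency withdrawal $327 billion: reserves −$327B, deposits −$327B.
Totals: Δreserves = −$172B, Δdeposits = −$302B.
Δrequired reserves = 4% × −$302B = −$12.08B.
Δexcess reserves = Δreserves − Δrequired = −$172B − (−$12.08B) = -$159.92 billion.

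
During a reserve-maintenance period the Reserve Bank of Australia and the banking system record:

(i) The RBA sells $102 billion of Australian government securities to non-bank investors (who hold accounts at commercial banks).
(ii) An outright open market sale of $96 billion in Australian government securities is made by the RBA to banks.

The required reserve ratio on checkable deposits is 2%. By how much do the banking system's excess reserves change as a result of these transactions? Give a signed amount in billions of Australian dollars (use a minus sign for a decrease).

-$195.96 billion

Asset sale (to non-banks) $102 billion: reserves −$102B, deposits −$102B.
OMO sale (to banks) $96 billion: reserves −$96B, deposits 0.
Totals: Δreserves = −$198B, Δdeposits = −$102B.
Δrequired reserves = 2% × −$102B = −$2.04B.
Δexcess reserves = Δreserves − Δrequired = −$198B − (−$2.04B) = -$195.96 billion.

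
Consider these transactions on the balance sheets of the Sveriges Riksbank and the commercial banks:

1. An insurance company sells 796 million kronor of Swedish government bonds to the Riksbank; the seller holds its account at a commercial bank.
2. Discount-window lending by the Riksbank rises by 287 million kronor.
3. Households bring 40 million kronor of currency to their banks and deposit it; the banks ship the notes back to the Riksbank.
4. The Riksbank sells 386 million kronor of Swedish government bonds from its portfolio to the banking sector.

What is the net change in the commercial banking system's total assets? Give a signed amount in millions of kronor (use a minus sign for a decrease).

Riksbank balance sheet:
  Assets:      Securities +410M, Loans to banks +287M
  Liabilities: Bank reserves +737M, Currency in circulation −40M
Commercial banking system:
  Assets:      Reserves at CB +737M, Securities +386M
  Liabilities: Checkable deposits +836M, Borrowings from CB +287M
Change in total bank assets = +1123 million.

+1123 million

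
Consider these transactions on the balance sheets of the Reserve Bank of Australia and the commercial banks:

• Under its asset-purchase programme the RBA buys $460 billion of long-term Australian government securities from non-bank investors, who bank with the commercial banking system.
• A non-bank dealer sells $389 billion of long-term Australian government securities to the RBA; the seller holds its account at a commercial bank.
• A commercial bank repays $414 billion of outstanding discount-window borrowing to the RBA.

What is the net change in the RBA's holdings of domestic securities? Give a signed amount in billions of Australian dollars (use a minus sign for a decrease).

RBA balance sheet:
  Assets:      Securities +$849B, Loans to banks −$414B
  Liabilities: Bank reserves +$435B
Commercial banking system:
  Assets:      Reserves at CB +$435B
  Liabilities: Checkable deposits +$849B, Borrowings from CB −$414B
So the change in the RBA's holdings of domestic securities is +$849 billion.

+$849 billion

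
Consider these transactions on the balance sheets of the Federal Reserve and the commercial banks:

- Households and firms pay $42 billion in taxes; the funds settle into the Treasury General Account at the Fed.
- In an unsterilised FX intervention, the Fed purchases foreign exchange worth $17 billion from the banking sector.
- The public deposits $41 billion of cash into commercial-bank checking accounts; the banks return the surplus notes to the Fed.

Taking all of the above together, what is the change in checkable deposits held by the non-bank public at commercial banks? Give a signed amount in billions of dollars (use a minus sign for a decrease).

-$1 billion

Government account inflow $42 billion: non-bank counterparties' bank balances fall → −$42B.
FX purchase $17 billion: the counterparty is a bank, so public deposits are unchanged → 0.
Currency deposit $41 billion: non-bank counterparties' bank balances rise → +$41B.
Net: −42 + 0 + 41 = -$1 billion.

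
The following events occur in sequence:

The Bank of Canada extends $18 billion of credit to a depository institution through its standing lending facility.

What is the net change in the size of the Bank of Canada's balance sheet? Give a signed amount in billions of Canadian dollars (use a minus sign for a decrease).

Discount-window loan $18 billion: a Bank of Canada asset is acquired → +$18B.

+$18 billion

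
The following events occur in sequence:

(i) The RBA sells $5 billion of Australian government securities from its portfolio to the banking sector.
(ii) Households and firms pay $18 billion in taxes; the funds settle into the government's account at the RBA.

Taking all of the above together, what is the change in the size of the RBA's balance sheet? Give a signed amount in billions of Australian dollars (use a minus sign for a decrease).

OMO sale (to banks) $5 billion: an RBA asset is shed → −$5B.
Government account inflow $18 billion: only the composition of liabilities changes → 0.
Net: −5 + 0 = -$5 billion.

-$5 billion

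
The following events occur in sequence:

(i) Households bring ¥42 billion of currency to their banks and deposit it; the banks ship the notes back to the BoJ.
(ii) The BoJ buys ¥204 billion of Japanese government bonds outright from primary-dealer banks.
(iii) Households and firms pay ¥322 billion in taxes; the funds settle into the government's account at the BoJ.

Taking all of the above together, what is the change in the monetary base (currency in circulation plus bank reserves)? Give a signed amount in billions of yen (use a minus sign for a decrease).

Currency deposit ¥42 billion: just a shift between currency and reserves — both are base money → 0.
OMO purchase (from banks) ¥204 billion: BoJ balance sheet expands → +¥204B.
Government account inflow ¥322 billion: reserves shift to a non-base liability → −¥322B.
Net: 0 + 204 − 322 = -¥118 billion.

-¥118 billion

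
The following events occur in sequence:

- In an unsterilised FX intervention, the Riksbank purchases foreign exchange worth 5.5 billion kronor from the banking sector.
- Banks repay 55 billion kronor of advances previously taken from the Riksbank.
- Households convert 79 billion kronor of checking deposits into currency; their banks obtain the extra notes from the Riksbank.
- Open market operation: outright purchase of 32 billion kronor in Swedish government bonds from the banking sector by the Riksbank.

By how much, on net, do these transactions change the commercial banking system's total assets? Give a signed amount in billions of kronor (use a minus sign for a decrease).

-134 billion

Riksbank balance sheet:
  Assets:      Securities +32B, Loans to banks −55B, Foreign assets +5.5B
  Liabilities: Bank reserves −96.5B, Currency in circulation +79B
Commercial banking system:
  Assets:      Reserves at CB −96.5B, Securities −32B, Foreign assets −5.5B
  Liabilities: Checkable deposits −79B, Borrowings from CB −55B
Change in total bank assets = -134 billion.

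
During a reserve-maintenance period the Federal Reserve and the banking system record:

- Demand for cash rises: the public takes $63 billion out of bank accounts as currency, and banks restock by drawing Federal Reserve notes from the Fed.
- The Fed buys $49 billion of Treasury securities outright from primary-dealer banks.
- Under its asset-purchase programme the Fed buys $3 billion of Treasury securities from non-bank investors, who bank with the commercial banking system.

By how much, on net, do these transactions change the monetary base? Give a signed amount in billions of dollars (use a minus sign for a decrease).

Fed balance sheet:
  Assets:      Securities +$52B
  Liabilities: Bank reserves −$11B, Currency in circulation +$63B
Monetary base = currency + reserves: +$63B + (−$11B) = +$52 billion.

+$52 billion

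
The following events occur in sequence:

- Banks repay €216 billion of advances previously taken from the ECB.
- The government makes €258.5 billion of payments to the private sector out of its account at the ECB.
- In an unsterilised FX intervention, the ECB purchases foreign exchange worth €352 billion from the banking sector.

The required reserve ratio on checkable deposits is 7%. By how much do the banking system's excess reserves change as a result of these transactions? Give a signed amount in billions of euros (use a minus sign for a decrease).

+€376.405 billion

Discount-window repayment €216 billion: reserves −€216B, deposits 0.
Government spending €258.5 billion: reserves +€258.5B, deposits +€258.5B.
FX purchase €352 billion: reserves +€352B, deposits 0.
Totals: Δreserves = +€394.5B, Δdeposits = +€258.5B.
Δrequired reserves = 7% × +€258.5B = +€18.095B.
Δexcess reserves = Δreserves − Δrequired = +€394.5B − (+€18.095B) = +€376.405 billion.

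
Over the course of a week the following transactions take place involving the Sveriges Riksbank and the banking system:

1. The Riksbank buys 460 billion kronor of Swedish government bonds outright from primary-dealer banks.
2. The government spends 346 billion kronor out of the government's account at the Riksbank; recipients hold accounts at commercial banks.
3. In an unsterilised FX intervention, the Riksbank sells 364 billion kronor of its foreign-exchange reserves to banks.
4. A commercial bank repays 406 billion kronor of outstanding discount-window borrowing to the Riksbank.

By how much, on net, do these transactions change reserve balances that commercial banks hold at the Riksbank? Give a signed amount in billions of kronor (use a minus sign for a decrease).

OMO purchase (from banks) 460 billion kronor: the Riksbank pays by crediting reserve accounts → +460B.
Government spending 346 billion kronor: government payments flow into bank reserve accounts → +346B.
FX sale 364 billion kronor: the buying banks pay out of their reserve balances → −364B.
Discount-window repayment 406 billion kronor: repayment is debited from reserves → −406B.
Net: 460 + 346 − 364 − 406 = +36 billion.

+36 billion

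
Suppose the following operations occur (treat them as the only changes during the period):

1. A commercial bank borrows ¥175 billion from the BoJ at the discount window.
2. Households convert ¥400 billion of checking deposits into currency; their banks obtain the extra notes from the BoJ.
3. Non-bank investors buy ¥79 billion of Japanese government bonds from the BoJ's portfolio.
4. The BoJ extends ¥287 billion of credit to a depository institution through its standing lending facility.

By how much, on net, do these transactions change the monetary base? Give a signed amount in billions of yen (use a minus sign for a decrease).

BoJ balance sheet:
  Assets:      Securities −¥79B, Loans to banks +¥462B
  Liabilities: Bank reserves −¥17B, Currency in circulation +¥400B
Commercial banking system:
  Assets:      Reserves at CB −¥17B
  Liabilities: Checkable deposits −¥479B, Borrowings from CB +¥462B
Monetary base = currency + reserves: +¥400B + (−¥17B) = +¥383 billion.

+¥383 billion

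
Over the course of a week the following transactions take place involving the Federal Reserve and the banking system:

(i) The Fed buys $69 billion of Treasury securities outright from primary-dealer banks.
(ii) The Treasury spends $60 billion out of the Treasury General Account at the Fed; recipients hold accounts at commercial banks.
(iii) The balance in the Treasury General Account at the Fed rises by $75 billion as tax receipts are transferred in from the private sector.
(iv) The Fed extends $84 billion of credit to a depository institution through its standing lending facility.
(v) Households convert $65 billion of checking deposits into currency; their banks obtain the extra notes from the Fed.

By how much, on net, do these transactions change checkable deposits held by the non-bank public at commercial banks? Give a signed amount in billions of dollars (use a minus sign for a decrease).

-$80 billion

OMO purchase (from banks) $69 billion: the counterparty is a bank, so public deposits are unchanged → 0.
Government spending $60 billion: non-bank counterparties' bank balances rise → +$60B.
Government account inflow $75 billion: non-bank counterparties' bank balances fall → −$75B.
Discount-window loan $84 billion: the counterparty is a bank, so public deposits are unchanged → 0.
Currency withdrawal $65 billion: non-bank counterparties' bank balances fall → −$65B.
Net: 0 + 60 − 75 + 0 − 65 = -$80 billion.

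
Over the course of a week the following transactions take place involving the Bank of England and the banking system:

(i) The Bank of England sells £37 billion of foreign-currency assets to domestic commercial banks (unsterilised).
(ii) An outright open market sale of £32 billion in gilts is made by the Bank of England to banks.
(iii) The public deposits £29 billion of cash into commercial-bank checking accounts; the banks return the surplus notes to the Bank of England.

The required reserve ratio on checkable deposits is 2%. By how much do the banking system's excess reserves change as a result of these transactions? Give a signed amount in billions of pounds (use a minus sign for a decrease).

FX sale £37 billion: reserves −£37B, deposits 0.
OMO sale (to banks) £32 billion: reserves −£32B, deposits 0.
Currency deposit £29 billion: reserves +£29B, deposits +£29B.
Totals: Δreserves = −£40B, Δdeposits = +£29B.
Δrequired reserves = 2% × +£29B = +£0.58B.
Δexcess reserves = Δreserves − Δrequired = −£40B − (+£0.58B) = -£40.58 billion.

-£40.58 billion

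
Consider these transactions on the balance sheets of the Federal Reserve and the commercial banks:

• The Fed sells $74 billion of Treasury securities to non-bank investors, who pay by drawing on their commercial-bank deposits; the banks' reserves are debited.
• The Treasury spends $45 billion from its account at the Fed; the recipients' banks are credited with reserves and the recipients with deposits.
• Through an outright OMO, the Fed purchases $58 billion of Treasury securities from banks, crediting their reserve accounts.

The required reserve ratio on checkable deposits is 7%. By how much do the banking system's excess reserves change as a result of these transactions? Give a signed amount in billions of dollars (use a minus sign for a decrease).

Asset sale (to non-banks) $74 billion: reserves −$74B, deposits −$74B.
Government spending $45 billion: reserves +$45B, deposits +$45B.
OMO purchase (from banks) $58 billion: reserves +$58B, deposits 0.
Totals: Δreserves = +$29B, Δdeposits = −$29B.
Δrequired reserves = 7% × −$29B = −$2.03B.
Δexcess reserves = Δreserves − Δrequired = +$29B − (−$2.03B) = +$31.03 billion.

+$31.03 billion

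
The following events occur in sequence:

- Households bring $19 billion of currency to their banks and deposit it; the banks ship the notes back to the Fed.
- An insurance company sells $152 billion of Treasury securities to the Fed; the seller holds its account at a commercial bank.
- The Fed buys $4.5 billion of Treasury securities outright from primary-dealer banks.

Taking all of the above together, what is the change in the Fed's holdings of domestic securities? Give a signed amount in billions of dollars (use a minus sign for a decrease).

Currency deposit $19 billion: the Fed's securities portfolio is untouched → 0.
Asset purchase (from non-banks) $152 billion: securities added to the Fed's portfolio → +$152B.
OMO purchase (from banks) $4.5 billion: securities added to the Fed's portfolio → +$4.5B.
Net: 0 + 152 + 4.5 = +$156.5 billion.

+$156.5 billion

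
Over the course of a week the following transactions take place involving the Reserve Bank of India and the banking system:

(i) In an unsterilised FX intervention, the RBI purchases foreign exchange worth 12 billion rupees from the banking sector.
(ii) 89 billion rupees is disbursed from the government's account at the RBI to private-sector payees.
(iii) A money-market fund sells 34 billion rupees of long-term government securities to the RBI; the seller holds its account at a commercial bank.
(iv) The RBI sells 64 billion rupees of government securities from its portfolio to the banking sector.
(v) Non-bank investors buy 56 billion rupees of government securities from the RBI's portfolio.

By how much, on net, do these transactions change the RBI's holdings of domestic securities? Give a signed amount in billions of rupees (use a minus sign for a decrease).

RBI balance sheet:
  Assets:      Securities −86B, Foreign assets +12B
  Liabilities: Bank reserves +15B, Government deposits −89B
Commercial banking system:
  Assets:      Reserves at CB +15B, Securities +64B, Foreign assets −12B
  Liabilities: Checkable deposits +67B
So the change in the RBI's holdings of domestic securities is -86 billion.

-86 billion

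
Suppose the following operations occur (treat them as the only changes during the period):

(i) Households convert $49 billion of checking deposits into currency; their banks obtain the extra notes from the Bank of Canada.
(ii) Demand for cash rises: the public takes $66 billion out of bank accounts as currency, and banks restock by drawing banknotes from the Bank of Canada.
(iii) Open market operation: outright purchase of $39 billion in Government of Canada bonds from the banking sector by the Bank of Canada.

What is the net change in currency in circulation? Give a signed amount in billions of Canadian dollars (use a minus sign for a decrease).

Bank of Canada balance sheet:
  Assets:      Securities +$39B
  Liabilities: Bank reserves −$76B, Currency in circulation +$115B
Commercial banking system:
  Assets:      Reserves at CB −$76B, Securities −$39B
  Liabilities: Checkable deposits −$115B
So the change in currency in circulation is +$115 billion.

+$115 billion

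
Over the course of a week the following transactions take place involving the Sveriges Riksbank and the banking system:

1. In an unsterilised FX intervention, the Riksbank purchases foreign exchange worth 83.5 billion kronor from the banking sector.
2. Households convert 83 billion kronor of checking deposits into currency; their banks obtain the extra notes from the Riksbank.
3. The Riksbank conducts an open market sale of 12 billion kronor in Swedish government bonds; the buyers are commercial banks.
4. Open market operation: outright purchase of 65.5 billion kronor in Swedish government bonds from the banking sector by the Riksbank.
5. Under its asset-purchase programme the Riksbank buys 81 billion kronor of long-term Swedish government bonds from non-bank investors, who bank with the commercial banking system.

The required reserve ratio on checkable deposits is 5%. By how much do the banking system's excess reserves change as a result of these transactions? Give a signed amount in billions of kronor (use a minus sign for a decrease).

FX purchase 83.5 billion kronor: reserves +83.5B, deposits 0.
Currency withdrawal 83 billion kronor: reserves −83B, deposits −83B.
OMO sale (to banks) 12 billion kronor: reserves −12B, deposits 0.
OMO purchase (from banks) 65.5 billion kronor: reserves +65.5B, deposits 0.
Asset purchase (from non-banks) 81 billion kronor: reserves +81B, deposits +81B.
Totals: Δreserves = +135B, Δdeposits = −2B.
Δrequired reserves = 5% × −2B = −0.1B.
Δexcess reserves = Δreserves − Δrequired = +135B − (−0.1B) = +135.1 billion.

+135.1 billion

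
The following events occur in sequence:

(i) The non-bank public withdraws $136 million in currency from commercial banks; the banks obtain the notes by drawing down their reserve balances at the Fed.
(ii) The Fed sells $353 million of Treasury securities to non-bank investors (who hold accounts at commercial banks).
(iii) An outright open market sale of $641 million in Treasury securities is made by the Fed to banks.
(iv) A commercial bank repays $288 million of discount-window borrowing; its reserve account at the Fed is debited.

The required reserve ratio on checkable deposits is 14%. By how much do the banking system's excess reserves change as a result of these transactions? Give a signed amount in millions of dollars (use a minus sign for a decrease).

-$1349.54 million

Currency withdrawal $136 million: reserves −$136M, deposits −$136M.
Asset sale (to non-banks) $353 million: reserves −$353M, deposits −$353M.
OMO sale (to banks) $641 million: reserves −$641M, deposits 0.
Discount-window repayment $288 million: reserves −$288M, deposits 0.
Totals: Δreserves = −$1418M, Δdeposits = −$489M.
Δrequired reserves = 14% × −$489M = −$68.46M.
Δexcess reserves = Δreserves − Δrequired = −$1418M − (−$68.46M) = -$1349.54 million.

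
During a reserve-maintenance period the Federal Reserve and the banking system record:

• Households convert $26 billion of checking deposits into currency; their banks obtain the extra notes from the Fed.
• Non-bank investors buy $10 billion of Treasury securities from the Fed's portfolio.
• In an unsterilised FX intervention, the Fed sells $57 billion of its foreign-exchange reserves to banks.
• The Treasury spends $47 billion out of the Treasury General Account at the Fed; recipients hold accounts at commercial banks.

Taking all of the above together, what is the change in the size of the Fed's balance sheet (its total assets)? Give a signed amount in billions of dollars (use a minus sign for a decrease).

-$67 billion

Currency withdrawal $26 billion: only the composition of liabilities changes → 0.
Asset sale (to non-banks) $10 billion: a Fed asset is shed → −$10B.
FX sale $57 billion: a Fed asset is shed → −$57B.
Government spending $47 billion: only the composition of liabilities changes → 0.
Net: 0 − 10 − 57 + 0 = -$67 billion.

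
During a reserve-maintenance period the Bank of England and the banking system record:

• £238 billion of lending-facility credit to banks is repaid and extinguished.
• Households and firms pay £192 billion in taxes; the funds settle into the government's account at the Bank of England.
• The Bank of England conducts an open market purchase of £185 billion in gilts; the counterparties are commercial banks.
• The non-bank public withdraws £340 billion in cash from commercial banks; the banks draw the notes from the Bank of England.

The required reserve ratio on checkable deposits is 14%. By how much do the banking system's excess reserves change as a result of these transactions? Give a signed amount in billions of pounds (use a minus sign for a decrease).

Discount-window repayment £238 billion: reserves −£238B, deposits 0.
Government account inflow £192 billion: reserves −£192B, deposits −£192B.
OMO purchase (from banks) £185 billion: reserves +£185B, deposits 0.
Currency withdrawal £340 billion: reserves −£340B, deposits −£340B.
Totals: Δreserves = −£585B, Δdeposits = −£532B.
Δrequired reserves = 14% × −£532B = −£74.48B.
Δexcess reserves = Δreserves − Δrequired = −£585B − (−£74.48B) = -£510.52 billion.

-£510.52 billion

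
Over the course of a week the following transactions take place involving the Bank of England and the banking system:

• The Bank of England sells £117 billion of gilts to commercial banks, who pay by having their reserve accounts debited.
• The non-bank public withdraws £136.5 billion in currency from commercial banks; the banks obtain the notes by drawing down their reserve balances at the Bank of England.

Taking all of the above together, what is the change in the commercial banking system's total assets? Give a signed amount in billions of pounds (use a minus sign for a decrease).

OMO sale (to banks) £117 billion: just an asset swap on bank balance sheets → 0.
Currency withdrawal £136.5 billion: bank balance sheets shrink → −£136.5B.
Net: 0 − 136.5 = -£136.5 billion.

-£136.5 billion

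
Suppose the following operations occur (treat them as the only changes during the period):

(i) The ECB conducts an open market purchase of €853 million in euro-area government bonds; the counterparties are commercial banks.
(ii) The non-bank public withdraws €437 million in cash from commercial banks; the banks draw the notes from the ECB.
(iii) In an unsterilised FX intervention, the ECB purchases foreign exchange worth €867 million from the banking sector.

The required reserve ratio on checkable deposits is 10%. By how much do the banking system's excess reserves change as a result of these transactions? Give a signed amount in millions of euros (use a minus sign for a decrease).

+€1326.7 million

OMO purchase (from banks) €853 million: reserves +€853M, deposits 0.
Currency withdrawal €437 million: reserves −€437M, deposits −€437M.
FX purchase €867 million: reserves +€867M, deposits 0.
Totals: Δreserves = +€1283M, Δdeposits = −€437M.
Δrequired reserves = 10% × −€437M = −€43.7M.
Δexcess reserves = Δreserves − Δrequired = +€1283M − (−€43.7M) = +€1326.7 million.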